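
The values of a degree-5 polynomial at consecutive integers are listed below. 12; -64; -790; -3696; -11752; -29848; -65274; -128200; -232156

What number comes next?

-394512

Δ: -76, -726, -2906, -8056, -18096, -35426, -62926, -103956
Δ²: -650, -2180, -5150, -10040, -17330, -27500, -41030
Δ³: -1530, -2970, -4890, -7290, -10170, -13530
Δ⁴: -1440, -1920, -2400, -2880, -3360
Δ⁵: -480, -480, -480, -480
The fifth differences are constant (-480).
-3360 − 480 = -3840;  -13530 − 3840 = -17370;  -41030 − 17370 = -58400;  -103956 − 58400 = -162356;  -232156 − 162356 = -394512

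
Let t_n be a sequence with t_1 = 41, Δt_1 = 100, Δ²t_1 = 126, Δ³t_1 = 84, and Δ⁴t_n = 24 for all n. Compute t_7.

Build the table forward from the leading diagonal:
Δ⁴: 24  24  24  24  24  24  24
Δ³: 84  108  132  156  180  204  228
Δ²: 126  210  318  450  606  786  990
Δ: 100  226  436  754  1204  1810  2596
t: 41  141  367  803  1557  2761  4571

4571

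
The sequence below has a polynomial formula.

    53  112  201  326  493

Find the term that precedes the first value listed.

59  89  125  167
30  36  42
6  6
The third differences are constant at 6.
Work back: 30 − 6 = 24;  59 − 24 = 35;  53 − 35 = 18

18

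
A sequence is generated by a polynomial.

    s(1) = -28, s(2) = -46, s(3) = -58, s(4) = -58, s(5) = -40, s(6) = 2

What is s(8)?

182

Δ: -18  -12  0  18  42
Δ²: 6  12  18  24
Δ³: 6  6  6
Constant third difference = 6, so extend:
24 + 6 = 30;  42 + 30 = 72;  2 + 72 = 74
30 + 6 = 36;  72 + 36 = 108;  74 + 108 = 182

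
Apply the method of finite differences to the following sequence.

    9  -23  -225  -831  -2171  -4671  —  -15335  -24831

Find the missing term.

Using the first 6 terms:
-32, -202, -606, -1340, -2500
-170, -404, -734, -1160
-234, -330, -426
-96, -96
Constant fourth difference = -96.
Extend forward: -426 − 96 = -522;  -1160 − 522 = -1682;  -2500 − 1682 = -4182;  -4671 − 4182 = -8853

-8853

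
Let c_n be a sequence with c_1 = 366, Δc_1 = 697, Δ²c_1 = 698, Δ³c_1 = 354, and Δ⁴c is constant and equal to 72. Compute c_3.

2458

Build the table forward from the leading diagonal:
Fourth differences: 72  72  72
Third differences: 354  426  498
Second differences: 698  1052  1478
First differences: 697  1395  2447
c: 366  1063  2458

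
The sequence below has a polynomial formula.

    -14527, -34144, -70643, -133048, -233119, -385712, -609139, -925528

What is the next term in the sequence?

D1: -19617 , -36499 , -62405 , -100071 , -152593 , -223427 , -316389
D2: -16882 , -25906 , -37666 , -52522 , -70834 , -92962
D3: -9024 , -11760 , -14856 , -18312 , -22128
D4: -2736 , -3096 , -3456 , -3816
D5: -360 , -360 , -360
The fifth differences are constant (-360).
-3816 − 360 = -4176;  -22128 − 4176 = -26304;  -92962 − 26304 = -119266;  -316389 − 119266 = -435655;  -925528 − 435655 = -1361183

-1361183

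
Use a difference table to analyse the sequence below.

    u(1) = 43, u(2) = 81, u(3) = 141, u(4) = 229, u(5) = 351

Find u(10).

38 , 60 , 88 , 122
22 , 28 , 34
6 , 6
The third differences are constant (6).
34 + 6 = 40;  122 + 40 = 162;  351 + 162 = 513
40 + 6 = 46;  162 + 46 = 208;  513 + 208 = 721
46 + 6 = 52;  208 + 52 = 260;  721 + 260 = 981
52 + 6 = 58;  260 + 58 = 318;  981 + 318 = 1299
58 + 6 = 64;  318 + 64 = 382;  1299 + 382 = 1681

1681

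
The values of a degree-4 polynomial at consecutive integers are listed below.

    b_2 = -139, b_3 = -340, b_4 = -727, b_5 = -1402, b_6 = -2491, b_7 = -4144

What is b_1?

-46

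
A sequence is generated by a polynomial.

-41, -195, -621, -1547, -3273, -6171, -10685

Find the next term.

-17331

D1: -154 , -426 , -926 , -1726 , -2898 , -4514
D2: -272 , -500 , -800 , -1172 , -1616
D3: -228 , -300 , -372 , -444
D4: -72 , -72 , -72
The fourth differences are constant (-72).
-444 − 72 = -516;  -1616 − 516 = -2132;  -4514 − 2132 = -6646;  -10685 − 6646 = -17331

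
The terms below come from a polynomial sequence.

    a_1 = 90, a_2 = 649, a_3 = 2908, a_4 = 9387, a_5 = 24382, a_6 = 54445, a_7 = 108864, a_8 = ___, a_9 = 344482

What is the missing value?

200143

Using the first 7 terms:
Δ: 559, 2259, 6479, 14995, 30063, 54419
Δ²: 1700, 4220, 8516, 15068, 24356
Δ³: 2520, 4296, 6552, 9288
Δ⁴: 1776, 2256, 2736
Δ⁵: 480, 480
Constant fifth difference = 480.
Extend forward: 2736 + 480 = 3216;  9288 + 3216 = 12504;  24356 + 12504 = 36860;  54419 + 36860 = 91279;  108864 + 91279 = 200143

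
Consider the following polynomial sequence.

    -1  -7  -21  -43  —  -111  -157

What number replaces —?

Using the first 4 terms:
Δ: -6, -14, -22
Δ²: -8, -8
Constant second difference = -8.
Extend forward: -22 − 8 = -30;  -43 − 30 = -73

-73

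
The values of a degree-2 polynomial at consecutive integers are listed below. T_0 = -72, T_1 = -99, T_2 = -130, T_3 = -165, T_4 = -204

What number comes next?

-27 , -31 , -35 , -39
-4 , -4 , -4
Constant second difference = -4, so extend:
-39 − 4 = -43;  -204 − 43 = -247

-247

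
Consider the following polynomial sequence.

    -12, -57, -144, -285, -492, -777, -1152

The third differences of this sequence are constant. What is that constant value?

D1: -45, -87, -141, -207, -285, -375
D2: -42, -54, -66, -78, -90
D3: -12, -12, -12, -12

-12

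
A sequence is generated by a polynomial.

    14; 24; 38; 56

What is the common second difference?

D1: 10, 14, 18
D2: 4, 4

4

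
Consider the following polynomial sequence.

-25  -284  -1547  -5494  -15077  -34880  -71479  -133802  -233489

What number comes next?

-385252

First differences: -259 , -1263 , -3947 , -9583 , -19803 , -36599 , -62323 , -99687
Second differences: -1004 , -2684 , -5636 , -10220 , -16796 , -25724 , -37364
Third differences: -1680 , -2952 , -4584 , -6576 , -8928 , -11640
Fourth differences: -1272 , -1632 , -1992 , -2352 , -2712
Fifth differences: -360 , -360 , -360 , -360
The fifth differences are constant (-360).
-2712 − 360 = -3072;  -11640 − 3072 = -14712;  -37364 − 14712 = -52076;  -99687 − 52076 = -151763;  -233489 − 151763 = -385252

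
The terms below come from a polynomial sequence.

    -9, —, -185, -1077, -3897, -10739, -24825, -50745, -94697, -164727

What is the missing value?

Using the last 8 terms:
Δ: -892, -2820, -6842, -14086, -25920, -43952, -70030
Δ²: -1928, -4022, -7244, -11834, -18032, -26078
Δ³: -2094, -3222, -4590, -6198, -8046
Δ⁴: -1128, -1368, -1608, -1848
Δ⁵: -240, -240, -240
Constant fifth difference = -240.
Extend backward: -1128 + 240 = -888;  -2094 + 888 = -1206;  -1928 + 1206 = -722;  -892 + 722 = -170;  -185 + 170 = -15

-15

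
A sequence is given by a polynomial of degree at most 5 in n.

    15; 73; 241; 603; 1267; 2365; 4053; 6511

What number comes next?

D1: 58  168  362  664  1098  1688  2458
D2: 110  194  302  434  590  770
D3: 84  108  132  156  180
D4: 24  24  24  24
Constant fourth difference = 24, so extend:
180 + 24 = 204;  770 + 204 = 974;  2458 + 974 = 3432;  6511 + 3432 = 9943

9943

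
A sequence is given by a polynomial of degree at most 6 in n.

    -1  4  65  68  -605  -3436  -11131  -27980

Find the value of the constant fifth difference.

Δ: 5, 61, 3, -673, -2831, -7695, -16849
Δ²: 56, -58, -676, -2158, -4864, -9154
Δ³: -114, -618, -1482, -2706, -4290
Δ⁴: -504, -864, -1224, -1584
Δ⁵: -360, -360, -360

-360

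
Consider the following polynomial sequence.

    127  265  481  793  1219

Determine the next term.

138, 216, 312, 426
78, 96, 114
18, 18
Third differences constant at 18.
114 + 18 = 132;  426 + 132 = 558;  1219 + 558 = 1777

1777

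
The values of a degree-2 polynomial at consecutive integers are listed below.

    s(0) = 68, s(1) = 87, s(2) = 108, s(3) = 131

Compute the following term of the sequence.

156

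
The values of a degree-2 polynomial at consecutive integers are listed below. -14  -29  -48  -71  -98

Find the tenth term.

-293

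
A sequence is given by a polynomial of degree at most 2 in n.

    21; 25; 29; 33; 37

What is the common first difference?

First differences: 4, 4, 4, 4

4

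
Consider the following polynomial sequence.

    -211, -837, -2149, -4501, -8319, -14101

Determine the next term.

-22417

-626 , -1312 , -2352 , -3818 , -5782
-686 , -1040 , -1466 , -1964
-354 , -426 , -498
-72 , -72
The fourth differences are constant (-72).
-498 − 72 = -570;  -1964 − 570 = -2534;  -5782 − 2534 = -8316;  -14101 − 8316 = -22417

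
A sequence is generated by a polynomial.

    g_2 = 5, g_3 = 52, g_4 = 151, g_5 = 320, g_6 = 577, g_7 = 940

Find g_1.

-8

Δ: 47, 99, 169, 257, 363
Δ²: 52, 70, 88, 106
Δ³: 18, 18, 18
The third differences are constant at 18.
Work back: 52 − 18 = 34;  47 − 34 = 13;  5 − 13 = -8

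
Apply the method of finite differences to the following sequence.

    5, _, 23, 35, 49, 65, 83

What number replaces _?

13

Using the last 5 terms:
First differences: 12, 14, 16, 18
Second differences: 2, 2, 2
Constant second difference = 2.
Extend backward: 12 − 2 = 10;  23 − 10 = 13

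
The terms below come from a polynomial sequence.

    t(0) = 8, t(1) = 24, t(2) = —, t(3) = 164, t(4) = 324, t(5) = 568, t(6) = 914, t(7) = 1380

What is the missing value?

70

Using the last 5 terms:
160, 244, 346, 466
84, 102, 120
18, 18
Constant third difference = 18.
Extend backward: 84 − 18 = 66;  160 − 66 = 94;  164 − 94 = 70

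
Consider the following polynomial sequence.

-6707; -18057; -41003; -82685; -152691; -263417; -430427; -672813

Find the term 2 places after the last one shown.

D1: -11350  -22946  -41682  -70006  -110726  -167010  -242386
D2: -11596  -18736  -28324  -40720  -56284  -75376
D3: -7140  -9588  -12396  -15564  -19092
D4: -2448  -2808  -3168  -3528
D5: -360  -360  -360
Constant fifth difference = -360, so extend:
-3528 − 360 = -3888;  -19092 − 3888 = -22980;  -75376 − 22980 = -98356;  -242386 − 98356 = -340742;  -672813 − 340742 = -1013555
-3888 − 360 = -4248;  -22980 − 4248 = -27228;  -98356 − 27228 = -125584;  -340742 − 125584 = -466326;  -1013555 − 466326 = -1479881

-1479881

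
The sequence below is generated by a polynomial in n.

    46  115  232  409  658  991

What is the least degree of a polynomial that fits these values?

3

First differences: 69, 117, 177, 249, 333
Second differences: 48, 60, 72, 84
Third differences: 12, 12, 12
The third differences are constant, so the polynomial has degree 3.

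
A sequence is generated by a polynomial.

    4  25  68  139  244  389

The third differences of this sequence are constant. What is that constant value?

First differences: 21, 43, 71, 105, 145
Second differences: 22, 28, 34, 40
Third differences: 6, 6, 6

6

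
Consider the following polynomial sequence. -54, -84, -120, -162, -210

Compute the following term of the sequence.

-264

D1: -30 , -36 , -42 , -48
D2: -6 , -6 , -6
The second differences are constant (-6).
-48 − 6 = -54;  -210 − 54 = -264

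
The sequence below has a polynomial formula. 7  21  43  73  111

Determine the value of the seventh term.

211

First differences: 14 , 22 , 30 , 38
Second differences: 8 , 8 , 8
The second differences are constant (8).
38 + 8 = 46;  111 + 46 = 157
46 + 8 = 54;  157 + 54 = 211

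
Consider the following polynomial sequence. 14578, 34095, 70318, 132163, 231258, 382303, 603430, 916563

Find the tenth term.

1927663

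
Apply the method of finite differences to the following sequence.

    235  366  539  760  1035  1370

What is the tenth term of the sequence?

3430

Δ: 131  173  221  275  335
Δ²: 42  48  54  60
Δ³: 6  6  6
The third differences are constant (6).
60 + 6 = 66;  335 + 66 = 401;  1370 + 401 = 1771
66 + 6 = 72;  401 + 72 = 473;  1771 + 473 = 2244
72 + 6 = 78;  473 + 78 = 551;  2244 + 551 = 2795
78 + 6 = 84;  551 + 84 = 635;  2795 + 635 = 3430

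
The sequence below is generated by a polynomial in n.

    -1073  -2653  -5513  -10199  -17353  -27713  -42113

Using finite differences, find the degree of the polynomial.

4

First differences: -1580, -2860, -4686, -7154, -10360, -14400
Second differences: -1280, -1826, -2468, -3206, -4040
Third differences: -546, -642, -738, -834
Fourth differences: -96, -96, -96
The fourth differences are constant, so the polynomial has degree 4.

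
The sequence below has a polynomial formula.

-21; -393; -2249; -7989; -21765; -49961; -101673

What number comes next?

First differences: -372 , -1856 , -5740 , -13776 , -28196 , -51712
Second differences: -1484 , -3884 , -8036 , -14420 , -23516
Third differences: -2400 , -4152 , -6384 , -9096
Fourth differences: -1752 , -2232 , -2712
Fifth differences: -480 , -480
Constant fifth difference = -480, so extend:
-2712 − 480 = -3192;  -9096 − 3192 = -12288;  -23516 − 12288 = -35804;  -51712 − 35804 = -87516;  -101673 − 87516 = -189189

-189189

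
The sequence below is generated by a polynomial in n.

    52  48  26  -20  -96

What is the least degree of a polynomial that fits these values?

First differences: -4, -22, -46, -76
Second differences: -18, -24, -30
Third differences: -6, -6
The third differences are constant, so the polynomial has degree 3.

3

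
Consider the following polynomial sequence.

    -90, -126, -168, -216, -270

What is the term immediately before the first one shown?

-60

D1: -36  -42  -48  -54
D2: -6  -6  -6
The second differences are constant at -6.
Work back: -36 + 6 = -30;  -90 + 30 = -60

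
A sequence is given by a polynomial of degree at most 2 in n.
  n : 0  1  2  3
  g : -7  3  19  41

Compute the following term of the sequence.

69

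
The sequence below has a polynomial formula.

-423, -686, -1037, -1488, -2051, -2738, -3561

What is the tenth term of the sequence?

-6966

Δ: -263 , -351 , -451 , -563 , -687 , -823
Δ²: -88 , -100 , -112 , -124 , -136
Δ³: -12 , -12 , -12 , -12
Third differences constant at -12.
-136 − 12 = -148;  -823 − 148 = -971;  -3561 − 971 = -4532
-148 − 12 = -160;  -971 − 160 = -1131;  -4532 − 1131 = -5663
-160 − 12 = -172;  -1131 − 172 = -1303;  -5663 − 1303 = -6966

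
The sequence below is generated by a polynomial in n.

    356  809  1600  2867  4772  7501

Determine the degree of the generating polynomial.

4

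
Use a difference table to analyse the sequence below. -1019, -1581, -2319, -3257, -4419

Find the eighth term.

-562  -738  -938  -1162
-176  -200  -224
-24  -24
The third differences are constant (-24).
-224 − 24 = -248;  -1162 − 248 = -1410;  -4419 − 1410 = -5829
-248 − 24 = -272;  -1410 − 272 = -1682;  -5829 − 1682 = -7511
-272 − 24 = -296;  -1682 − 296 = -1978;  -7511 − 1978 = -9489

-9489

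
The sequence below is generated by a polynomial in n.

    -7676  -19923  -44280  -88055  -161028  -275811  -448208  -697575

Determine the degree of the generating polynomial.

5

D1: -12247, -24357, -43775, -72973, -114783, -172397, -249367
D2: -12110, -19418, -29198, -41810, -57614, -76970
D3: -7308, -9780, -12612, -15804, -19356
D4: -2472, -2832, -3192, -3552
D5: -360, -360, -360
The fifth differences are constant, so the polynomial has degree 5.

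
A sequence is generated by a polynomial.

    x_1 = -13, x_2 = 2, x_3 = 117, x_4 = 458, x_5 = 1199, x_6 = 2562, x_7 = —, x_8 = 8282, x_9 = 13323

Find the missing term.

4817

Using the first 6 terms:
15, 115, 341, 741, 1363
100, 226, 400, 622
126, 174, 222
48, 48
Constant fourth difference = 48.
Extend forward: 222 + 48 = 270;  622 + 270 = 892;  1363 + 892 = 2255;  2562 + 2255 = 4817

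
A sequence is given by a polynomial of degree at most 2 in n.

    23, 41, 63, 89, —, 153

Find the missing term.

Using the first 4 terms:
18  22  26
4  4
Constant second difference = 4.
Extend forward: 26 + 4 = 30;  89 + 30 = 119

119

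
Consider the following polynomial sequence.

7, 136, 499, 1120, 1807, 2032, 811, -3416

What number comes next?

D1: 129, 363, 621, 687, 225, -1221, -4227
D2: 234, 258, 66, -462, -1446, -3006
D3: 24, -192, -528, -984, -1560
D4: -216, -336, -456, -576
D5: -120, -120, -120
Constant fifth difference = -120, so extend:
-576 − 120 = -696;  -1560 − 696 = -2256;  -3006 − 2256 = -5262;  -4227 − 5262 = -9489;  -3416 − 9489 = -12905

-12905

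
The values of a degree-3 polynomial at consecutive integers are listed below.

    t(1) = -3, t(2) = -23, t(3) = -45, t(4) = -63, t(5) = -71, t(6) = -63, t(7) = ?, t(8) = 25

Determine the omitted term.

Using the first 6 terms:
First differences: -20  -22  -18  -8  8
Second differences: -2  4  10  16
Third differences: 6  6  6
Constant third difference = 6.
Extend forward: 16 + 6 = 22;  8 + 22 = 30;  -63 + 30 = -33

-33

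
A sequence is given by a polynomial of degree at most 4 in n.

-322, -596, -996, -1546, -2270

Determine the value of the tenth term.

D1: -274, -400, -550, -724
D2: -126, -150, -174
D3: -24, -24
Constant third difference = -24, so extend:
-174 − 24 = -198;  -724 − 198 = -922;  -2270 − 922 = -3192
-198 − 24 = -222;  -922 − 222 = -1144;  -3192 − 1144 = -4336
-222 − 24 = -246;  -1144 − 246 = -1390;  -4336 − 1390 = -5726
-246 − 24 = -270;  -1390 − 270 = -1660;  -5726 − 1660 = -7386
-270 − 24 = -294;  -1660 − 294 = -1954;  -7386 − 1954 = -9340

-9340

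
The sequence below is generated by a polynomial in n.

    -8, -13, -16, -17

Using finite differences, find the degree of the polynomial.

2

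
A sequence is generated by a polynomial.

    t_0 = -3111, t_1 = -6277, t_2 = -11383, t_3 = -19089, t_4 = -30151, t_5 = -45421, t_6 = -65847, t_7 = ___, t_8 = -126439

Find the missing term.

-92473

Using the first 7 terms:
-3166  -5106  -7706  -11062  -15270  -20426
-1940  -2600  -3356  -4208  -5156
-660  -756  -852  -948
-96  -96  -96
Constant fourth difference = -96.
Extend forward: -948 − 96 = -1044;  -5156 − 1044 = -6200;  -20426 − 6200 = -26626;  -65847 − 26626 = -92473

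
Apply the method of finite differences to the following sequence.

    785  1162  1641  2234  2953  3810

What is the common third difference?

12

D1: 377, 479, 593, 719, 857
D2: 102, 114, 126, 138
D3: 12, 12, 12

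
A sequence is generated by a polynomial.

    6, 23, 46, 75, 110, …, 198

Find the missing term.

Using the first 5 terms:
D1: 17, 23, 29, 35
D2: 6, 6, 6
Constant second difference = 6.
Extend forward: 35 + 6 = 41;  110 + 41 = 151

151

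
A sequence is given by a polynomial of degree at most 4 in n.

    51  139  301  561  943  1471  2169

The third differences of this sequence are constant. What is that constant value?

Δ: 88, 162, 260, 382, 528, 698
Δ²: 74, 98, 122, 146, 170
Δ³: 24, 24, 24, 24

24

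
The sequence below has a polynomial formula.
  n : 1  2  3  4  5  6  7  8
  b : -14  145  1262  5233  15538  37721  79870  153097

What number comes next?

272018

159, 1117, 3971, 10305, 22183, 42149, 73227
958, 2854, 6334, 11878, 19966, 31078
1896, 3480, 5544, 8088, 11112
1584, 2064, 2544, 3024
480, 480, 480
The fifth differences are constant (480).
3024 + 480 = 3504;  11112 + 3504 = 14616;  31078 + 14616 = 45694;  73227 + 45694 = 118921;  153097 + 118921 = 272018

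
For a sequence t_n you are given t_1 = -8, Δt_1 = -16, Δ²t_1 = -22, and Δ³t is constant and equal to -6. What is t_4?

Build the table forward from the leading diagonal:
D3: -6, -6, -6, -6
D2: -22, -28, -34, -40
D1: -16, -38, -66, -100
t: -8, -24, -62, -128

-128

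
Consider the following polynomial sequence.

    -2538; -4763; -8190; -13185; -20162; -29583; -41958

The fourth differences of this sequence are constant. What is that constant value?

-48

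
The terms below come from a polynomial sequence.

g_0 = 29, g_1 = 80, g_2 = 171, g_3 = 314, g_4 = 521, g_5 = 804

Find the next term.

1175

First differences: 51  91  143  207  283
Second differences: 40  52  64  76
Third differences: 12  12  12
Constant third difference = 12, so extend:
76 + 12 = 88;  283 + 88 = 371;  804 + 371 = 1175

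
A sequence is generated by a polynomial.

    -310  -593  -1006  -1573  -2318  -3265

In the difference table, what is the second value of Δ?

Δ: -283, -413, -567, -745, -947
Δ²: -130, -154, -178, -202
Δ³: -24, -24, -24

-413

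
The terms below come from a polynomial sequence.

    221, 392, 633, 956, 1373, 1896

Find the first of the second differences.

70

D1: 171, 241, 323, 417, 523
D2: 70, 82, 94, 106
D3: 12, 12, 12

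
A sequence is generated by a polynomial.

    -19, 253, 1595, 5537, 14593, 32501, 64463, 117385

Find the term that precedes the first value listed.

-7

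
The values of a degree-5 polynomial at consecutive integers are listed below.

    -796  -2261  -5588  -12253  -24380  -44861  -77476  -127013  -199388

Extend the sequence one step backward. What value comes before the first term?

-1465, -3327, -6665, -12127, -20481, -32615, -49537, -72375
-1862, -3338, -5462, -8354, -12134, -16922, -22838
-1476, -2124, -2892, -3780, -4788, -5916
-648, -768, -888, -1008, -1128
-120, -120, -120, -120
The fifth differences are constant at -120.
Work back: -648 + 120 = -528;  -1476 + 528 = -948;  -1862 + 948 = -914;  -1465 + 914 = -551;  -796 + 551 = -245

-245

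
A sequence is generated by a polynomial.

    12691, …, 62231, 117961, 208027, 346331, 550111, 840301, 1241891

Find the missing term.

29911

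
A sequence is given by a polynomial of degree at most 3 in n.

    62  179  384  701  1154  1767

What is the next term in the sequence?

2564

117, 205, 317, 453, 613
88, 112, 136, 160
24, 24, 24
Constant third difference = 24, so extend:
160 + 24 = 184;  613 + 184 = 797;  1767 + 797 = 2564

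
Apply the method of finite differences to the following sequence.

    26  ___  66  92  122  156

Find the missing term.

44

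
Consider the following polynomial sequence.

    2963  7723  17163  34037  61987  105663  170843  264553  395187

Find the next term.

D1: 4760  9440  16874  27950  43676  65180  93710  130634
D2: 4680  7434  11076  15726  21504  28530  36924
D3: 2754  3642  4650  5778  7026  8394
D4: 888  1008  1128  1248  1368
D5: 120  120  120  120
Fifth differences constant at 120.
1368 + 120 = 1488;  8394 + 1488 = 9882;  36924 + 9882 = 46806;  130634 + 46806 = 177440;  395187 + 177440 = 572627

572627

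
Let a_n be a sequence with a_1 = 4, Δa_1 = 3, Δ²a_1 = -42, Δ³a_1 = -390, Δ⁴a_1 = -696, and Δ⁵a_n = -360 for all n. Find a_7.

-21008

Build the table forward from the leading diagonal:
Fifth differences: -360  -360  -360  -360  -360  -360  -360
Fourth differences: -696  -1056  -1416  -1776  -2136  -2496  -2856
Third differences: -390  -1086  -2142  -3558  -5334  -7470  -9966
Second differences: -42  -432  -1518  -3660  -7218  -12552  -20022
First differences: 3  -39  -471  -1989  -5649  -12867  -25419
a: 4  7  -32  -503  -2492  -8141  -21008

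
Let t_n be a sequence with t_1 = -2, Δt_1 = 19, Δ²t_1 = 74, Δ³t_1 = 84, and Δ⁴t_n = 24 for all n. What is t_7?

Build the table forward from the leading diagonal:
D4: 24, 24, 24, 24, 24, 24, 24
D3: 84, 108, 132, 156, 180, 204, 228
D2: 74, 158, 266, 398, 554, 734, 938
D1: 19, 93, 251, 517, 915, 1469, 2203
t: -2, 17, 110, 361, 878, 1793, 3262

3262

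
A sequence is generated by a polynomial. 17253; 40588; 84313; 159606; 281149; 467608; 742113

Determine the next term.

1132738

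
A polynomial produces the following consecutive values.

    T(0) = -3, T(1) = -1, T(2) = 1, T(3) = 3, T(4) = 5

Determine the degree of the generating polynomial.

1

Δ: 2, 2, 2, 2
The first differences are constant, so the polynomial has degree 1.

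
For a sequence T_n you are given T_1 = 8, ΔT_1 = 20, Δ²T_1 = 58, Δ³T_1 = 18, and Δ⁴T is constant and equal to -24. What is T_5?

Build the table forward from the leading diagonal:
Δ⁴: -24  -24  -24  -24  -24
Δ³: 18  -6  -30  -54  -78
Δ²: 58  76  70  40  -14
Δ: 20  78  154  224  264
T: 8  28  106  260  484

484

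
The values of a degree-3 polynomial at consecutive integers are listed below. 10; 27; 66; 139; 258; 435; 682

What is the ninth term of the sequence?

First differences: 17, 39, 73, 119, 177, 247
Second differences: 22, 34, 46, 58, 70
Third differences: 12, 12, 12, 12
Third differences constant at 12.
70 + 12 = 82;  247 + 82 = 329;  682 + 329 = 1011
82 + 12 = 94;  329 + 94 = 423;  1011 + 423 = 1434

1434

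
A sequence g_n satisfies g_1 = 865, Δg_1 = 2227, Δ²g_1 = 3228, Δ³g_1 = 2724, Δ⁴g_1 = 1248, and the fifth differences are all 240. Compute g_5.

41285

Build the table forward from the leading diagonal:
Fifth differences: 240  240  240  240  240
Fourth differences: 1248  1488  1728  1968  2208
Third differences: 2724  3972  5460  7188  9156
Second differences: 3228  5952  9924  15384  22572
First differences: 2227  5455  11407  21331  36715
g: 865  3092  8547  19954  41285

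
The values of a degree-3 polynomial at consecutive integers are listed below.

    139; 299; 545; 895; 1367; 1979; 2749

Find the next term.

3695

160 , 246 , 350 , 472 , 612 , 770
86 , 104 , 122 , 140 , 158
18 , 18 , 18 , 18
Constant third difference = 18, so extend:
158 + 18 = 176;  770 + 176 = 946;  2749 + 946 = 3695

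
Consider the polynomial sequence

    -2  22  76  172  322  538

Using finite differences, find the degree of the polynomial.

3

First differences: 24, 54, 96, 150, 216
Second differences: 30, 42, 54, 66
Third differences: 12, 12, 12
The third differences are constant, so the polynomial has degree 3.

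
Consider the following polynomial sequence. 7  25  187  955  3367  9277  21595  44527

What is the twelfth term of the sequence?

First differences: 18, 162, 768, 2412, 5910, 12318, 22932
Second differences: 144, 606, 1644, 3498, 6408, 10614
Third differences: 462, 1038, 1854, 2910, 4206
Fourth differences: 576, 816, 1056, 1296
Fifth differences: 240, 240, 240
Fifth differences constant at 240.
1296 + 240 = 1536;  4206 + 1536 = 5742;  10614 + 5742 = 16356;  22932 + 16356 = 39288;  44527 + 39288 = 83815
1536 + 240 = 1776;  5742 + 1776 = 7518;  16356 + 7518 = 23874;  39288 + 23874 = 63162;  83815 + 63162 = 146977
1776 + 240 = 2016;  7518 + 2016 = 9534;  23874 + 9534 = 33408;  63162 + 33408 = 96570;  146977 + 96570 = 243547
2016 + 240 = 2256;  9534 + 2256 = 11790;  33408 + 11790 = 45198;  96570 + 45198 = 141768;  243547 + 141768 = 385315

385315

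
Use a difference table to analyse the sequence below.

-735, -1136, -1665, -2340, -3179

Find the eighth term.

-6860

-401  -529  -675  -839
-128  -146  -164
-18  -18
The third differences are constant (-18).
-164 − 18 = -182;  -839 − 182 = -1021;  -3179 − 1021 = -4200
-182 − 18 = -200;  -1021 − 200 = -1221;  -4200 − 1221 = -5421
-200 − 18 = -218;  -1221 − 218 = -1439;  -5421 − 1439 = -6860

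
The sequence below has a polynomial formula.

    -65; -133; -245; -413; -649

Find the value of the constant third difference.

D1: -68, -112, -168, -236
D2: -44, -56, -68
D3: -12, -12

-12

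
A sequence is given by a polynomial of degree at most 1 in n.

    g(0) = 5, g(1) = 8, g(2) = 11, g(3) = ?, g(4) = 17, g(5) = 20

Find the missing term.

14

Using the first 3 terms:
3  3
Constant first difference = 3.
Extend forward: 11 + 3 = 14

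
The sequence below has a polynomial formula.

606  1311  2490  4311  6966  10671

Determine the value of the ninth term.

D1: 705 , 1179 , 1821 , 2655 , 3705
D2: 474 , 642 , 834 , 1050
D3: 168 , 192 , 216
D4: 24 , 24
Fourth differences constant at 24.
216 + 24 = 240;  1050 + 240 = 1290;  3705 + 1290 = 4995;  10671 + 4995 = 15666
240 + 24 = 264;  1290 + 264 = 1554;  4995 + 1554 = 6549;  15666 + 6549 = 22215
264 + 24 = 288;  1554 + 288 = 1842;  6549 + 1842 = 8391;  22215 + 8391 = 30606

30606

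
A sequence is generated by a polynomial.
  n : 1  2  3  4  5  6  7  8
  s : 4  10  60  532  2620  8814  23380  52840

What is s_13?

First differences: 6  50  472  2088  6194  14566  29460
Second differences: 44  422  1616  4106  8372  14894
Third differences: 378  1194  2490  4266  6522
Fourth differences: 816  1296  1776  2256
Fifth differences: 480  480  480
The fifth differences are constant (480).
2256 + 480 = 2736;  6522 + 2736 = 9258;  14894 + 9258 = 24152;  29460 + 24152 = 53612;  52840 + 53612 = 106452
2736 + 480 = 3216;  9258 + 3216 = 12474;  24152 + 12474 = 36626;  53612 + 36626 = 90238;  106452 + 90238 = 196690
3216 + 480 = 3696;  12474 + 3696 = 16170;  36626 + 16170 = 52796;  90238 + 52796 = 143034;  196690 + 143034 = 339724
3696 + 480 = 4176;  16170 + 4176 = 20346;  52796 + 20346 = 73142;  143034 + 73142 = 216176;  339724 + 216176 = 555900
4176 + 480 = 4656;  20346 + 4656 = 25002;  73142 + 25002 = 98144;  216176 + 98144 = 314320;  555900 + 314320 = 870220

870220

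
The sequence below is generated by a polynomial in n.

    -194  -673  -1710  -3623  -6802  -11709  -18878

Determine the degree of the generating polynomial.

4

First differences: -479, -1037, -1913, -3179, -4907, -7169
Second differences: -558, -876, -1266, -1728, -2262
Third differences: -318, -390, -462, -534
Fourth differences: -72, -72, -72
The fourth differences are constant, so the polynomial has degree 4.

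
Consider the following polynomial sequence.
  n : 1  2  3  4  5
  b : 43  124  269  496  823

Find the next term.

D1: 81, 145, 227, 327
D2: 64, 82, 100
D3: 18, 18
Constant third difference = 18, so extend:
100 + 18 = 118;  327 + 118 = 445;  823 + 445 = 1268

1268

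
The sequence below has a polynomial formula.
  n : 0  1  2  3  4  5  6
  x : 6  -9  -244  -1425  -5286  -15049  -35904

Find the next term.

-75489

-15, -235, -1181, -3861, -9763, -20855
-220, -946, -2680, -5902, -11092
-726, -1734, -3222, -5190
-1008, -1488, -1968
-480, -480
Constant fifth difference = -480, so extend:
-1968 − 480 = -2448;  -5190 − 2448 = -7638;  -11092 − 7638 = -18730;  -20855 − 18730 = -39585;  -35904 − 39585 = -75489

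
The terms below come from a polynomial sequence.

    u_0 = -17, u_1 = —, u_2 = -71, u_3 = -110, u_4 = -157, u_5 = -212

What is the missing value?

Using the last 4 terms:
Δ: -39, -47, -55
Δ²: -8, -8
Constant second difference = -8.
Extend backward: -39 + 8 = -31;  -71 + 31 = -40

-40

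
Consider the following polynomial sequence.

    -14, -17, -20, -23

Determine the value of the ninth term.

D1: -3 , -3 , -3
The first differences are constant (-3).
-23 − 3 = -26
-26 − 3 = -29
-29 − 3 = -32
-32 − 3 = -35
-35 − 3 = -38

-38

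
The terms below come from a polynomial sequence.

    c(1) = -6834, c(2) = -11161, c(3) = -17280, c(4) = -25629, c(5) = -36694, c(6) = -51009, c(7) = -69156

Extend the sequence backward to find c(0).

-4327  -6119  -8349  -11065  -14315  -18147
-1792  -2230  -2716  -3250  -3832
-438  -486  -534  -582
-48  -48  -48
The fourth differences are constant at -48.
Work back: -438 + 48 = -390;  -1792 + 390 = -1402;  -4327 + 1402 = -2925;  -6834 + 2925 = -3909

-3909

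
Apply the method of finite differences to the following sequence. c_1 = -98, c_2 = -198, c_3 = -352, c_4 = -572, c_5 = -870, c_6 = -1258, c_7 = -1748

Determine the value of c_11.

-4968

Δ: -100, -154, -220, -298, -388, -490
Δ²: -54, -66, -78, -90, -102
Δ³: -12, -12, -12, -12
Constant third difference = -12, so extend:
-102 − 12 = -114;  -490 − 114 = -604;  -1748 − 604 = -2352
-114 − 12 = -126;  -604 − 126 = -730;  -2352 − 730 = -3082
-126 − 12 = -138;  -730 − 138 = -868;  -3082 − 868 = -3950
-138 − 12 = -150;  -868 − 150 = -1018;  -3950 − 1018 = -4968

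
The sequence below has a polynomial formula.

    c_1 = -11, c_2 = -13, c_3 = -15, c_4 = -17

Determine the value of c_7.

-23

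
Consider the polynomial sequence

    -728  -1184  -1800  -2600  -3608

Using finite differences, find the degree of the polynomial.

First differences: -456, -616, -800, -1008
Second differences: -160, -184, -208
Third differences: -24, -24
The third differences are constant, so the polynomial has degree 3.

3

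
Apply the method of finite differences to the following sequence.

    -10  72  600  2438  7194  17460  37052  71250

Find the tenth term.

213344

Δ: 82 , 528 , 1838 , 4756 , 10266 , 19592 , 34198
Δ²: 446 , 1310 , 2918 , 5510 , 9326 , 14606
Δ³: 864 , 1608 , 2592 , 3816 , 5280
Δ⁴: 744 , 984 , 1224 , 1464
Δ⁵: 240 , 240 , 240
Fifth differences constant at 240.
1464 + 240 = 1704;  5280 + 1704 = 6984;  14606 + 6984 = 21590;  34198 + 21590 = 55788;  71250 + 55788 = 127038
1704 + 240 = 1944;  6984 + 1944 = 8928;  21590 + 8928 = 30518;  55788 + 30518 = 86306;  127038 + 86306 = 213344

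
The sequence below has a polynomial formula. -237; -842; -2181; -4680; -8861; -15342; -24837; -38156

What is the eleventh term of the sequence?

-110597

-605 , -1339 , -2499 , -4181 , -6481 , -9495 , -13319
-734 , -1160 , -1682 , -2300 , -3014 , -3824
-426 , -522 , -618 , -714 , -810
-96 , -96 , -96 , -96
Constant fourth difference = -96, so extend:
-810 − 96 = -906;  -3824 − 906 = -4730;  -13319 − 4730 = -18049;  -38156 − 18049 = -56205
-906 − 96 = -1002;  -4730 − 1002 = -5732;  -18049 − 5732 = -23781;  -56205 − 23781 = -79986
-1002 − 96 = -1098;  -5732 − 1098 = -6830;  -23781 − 6830 = -30611;  -79986 − 30611 = -110597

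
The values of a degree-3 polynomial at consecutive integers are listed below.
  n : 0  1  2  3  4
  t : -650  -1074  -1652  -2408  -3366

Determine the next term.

-4550

Δ: -424  -578  -756  -958
Δ²: -154  -178  -202
Δ³: -24  -24
Constant third difference = -24, so extend:
-202 − 24 = -226;  -958 − 226 = -1184;  -3366 − 1184 = -4550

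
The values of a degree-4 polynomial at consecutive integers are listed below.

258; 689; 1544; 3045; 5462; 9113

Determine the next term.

14364

Δ: 431, 855, 1501, 2417, 3651
Δ²: 424, 646, 916, 1234
Δ³: 222, 270, 318
Δ⁴: 48, 48
Constant fourth difference = 48, so extend:
318 + 48 = 366;  1234 + 366 = 1600;  3651 + 1600 = 5251;  9113 + 5251 = 14364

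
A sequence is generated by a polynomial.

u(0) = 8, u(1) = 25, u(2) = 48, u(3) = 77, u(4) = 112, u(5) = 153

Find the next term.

D1: 17, 23, 29, 35, 41
D2: 6, 6, 6, 6
The second differences are constant (6).
41 + 6 = 47;  153 + 47 = 200

200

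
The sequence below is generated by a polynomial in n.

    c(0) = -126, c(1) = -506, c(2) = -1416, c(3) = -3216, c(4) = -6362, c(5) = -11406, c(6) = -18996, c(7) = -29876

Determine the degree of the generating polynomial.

4

D1: -380, -910, -1800, -3146, -5044, -7590, -10880
D2: -530, -890, -1346, -1898, -2546, -3290
D3: -360, -456, -552, -648, -744
D4: -96, -96, -96, -96
The fourth differences are constant, so the polynomial has degree 4.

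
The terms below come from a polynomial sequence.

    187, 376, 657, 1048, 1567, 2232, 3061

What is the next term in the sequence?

4072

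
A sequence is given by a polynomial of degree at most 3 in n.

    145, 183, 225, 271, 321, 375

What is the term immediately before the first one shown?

111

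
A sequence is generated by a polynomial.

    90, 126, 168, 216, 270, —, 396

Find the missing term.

Using the first 5 terms:
D1: 36, 42, 48, 54
D2: 6, 6, 6
Constant second difference = 6.
Extend forward: 54 + 6 = 60;  270 + 60 = 330

330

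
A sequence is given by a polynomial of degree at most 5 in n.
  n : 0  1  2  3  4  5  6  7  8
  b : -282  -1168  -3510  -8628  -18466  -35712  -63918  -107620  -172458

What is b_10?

-394342

First differences: -886, -2342, -5118, -9838, -17246, -28206, -43702, -64838
Second differences: -1456, -2776, -4720, -7408, -10960, -15496, -21136
Third differences: -1320, -1944, -2688, -3552, -4536, -5640
Fourth differences: -624, -744, -864, -984, -1104
Fifth differences: -120, -120, -120, -120
Fifth differences constant at -120.
-1104 − 120 = -1224;  -5640 − 1224 = -6864;  -21136 − 6864 = -28000;  -64838 − 28000 = -92838;  -172458 − 92838 = -265296
-1224 − 120 = -1344;  -6864 − 1344 = -8208;  -28000 − 8208 = -36208;  -92838 − 36208 = -129046;  -265296 − 129046 = -394342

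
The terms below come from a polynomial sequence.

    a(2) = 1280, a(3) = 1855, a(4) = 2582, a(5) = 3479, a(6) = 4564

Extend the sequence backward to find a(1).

839

Δ: 575  727  897  1085
Δ²: 152  170  188
Δ³: 18  18
The third differences are constant at 18.
Work back: 152 − 18 = 134;  575 − 134 = 441;  1280 − 441 = 839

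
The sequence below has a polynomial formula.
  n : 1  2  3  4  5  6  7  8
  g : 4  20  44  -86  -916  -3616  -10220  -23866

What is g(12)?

-263710

16, 24, -130, -830, -2700, -6604, -13646
8, -154, -700, -1870, -3904, -7042
-162, -546, -1170, -2034, -3138
-384, -624, -864, -1104
-240, -240, -240
Fifth differences constant at -240.
-1104 − 240 = -1344;  -3138 − 1344 = -4482;  -7042 − 4482 = -11524;  -13646 − 11524 = -25170;  -23866 − 25170 = -49036
-1344 − 240 = -1584;  -4482 − 1584 = -6066;  -11524 − 6066 = -17590;  -25170 − 17590 = -42760;  -49036 − 42760 = -91796
-1584 − 240 = -1824;  -6066 − 1824 = -7890;  -17590 − 7890 = -25480;  -42760 − 25480 = -68240;  -91796 − 68240 = -160036
-1824 − 240 = -2064;  -7890 − 2064 = -9954;  -25480 − 9954 = -35434;  -68240 − 35434 = -103674;  -160036 − 103674 = -263710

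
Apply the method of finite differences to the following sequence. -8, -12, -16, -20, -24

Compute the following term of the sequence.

-28

Δ: -4 , -4 , -4 , -4
The first differences are constant (-4).
-24 − 4 = -28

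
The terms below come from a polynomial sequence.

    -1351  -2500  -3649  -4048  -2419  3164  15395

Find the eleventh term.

218279

Δ: -1149, -1149, -399, 1629, 5583, 12231
Δ²: 0, 750, 2028, 3954, 6648
Δ³: 750, 1278, 1926, 2694
Δ⁴: 528, 648, 768
Δ⁵: 120, 120
Constant fifth difference = 120, so extend:
768 + 120 = 888;  2694 + 888 = 3582;  6648 + 3582 = 10230;  12231 + 10230 = 22461;  15395 + 22461 = 37856
888 + 120 = 1008;  3582 + 1008 = 4590;  10230 + 4590 = 14820;  22461 + 14820 = 37281;  37856 + 37281 = 75137
1008 + 120 = 1128;  4590 + 1128 = 5718;  14820 + 5718 = 20538;  37281 + 20538 = 57819;  75137 + 57819 = 132956
1128 + 120 = 1248;  5718 + 1248 = 6966;  20538 + 6966 = 27504;  57819 + 27504 = 85323;  132956 + 85323 = 218279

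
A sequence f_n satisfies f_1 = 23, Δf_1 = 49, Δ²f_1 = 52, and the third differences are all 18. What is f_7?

1457

Build the table forward from the leading diagonal:
D3: 18  18  18  18  18  18  18
D2: 52  70  88  106  124  142  160
D1: 49  101  171  259  365  489  631
f: 23  72  173  344  603  968  1457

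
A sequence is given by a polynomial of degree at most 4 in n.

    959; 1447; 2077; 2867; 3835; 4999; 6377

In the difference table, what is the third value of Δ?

Δ: 488, 630, 790, 968, 1164, 1378
Δ²: 142, 160, 178, 196, 214
Δ³: 18, 18, 18, 18

790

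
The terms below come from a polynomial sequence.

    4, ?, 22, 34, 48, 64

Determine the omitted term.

12

Using the last 4 terms:
D1: 12  14  16
D2: 2  2
Constant second difference = 2.
Extend backward: 12 − 2 = 10;  22 − 10 = 12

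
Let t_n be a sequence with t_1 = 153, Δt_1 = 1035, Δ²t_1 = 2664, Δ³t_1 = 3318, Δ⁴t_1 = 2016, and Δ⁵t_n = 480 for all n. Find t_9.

436833

Build the table forward from the leading diagonal:
Δ⁵: 480, 480, 480, 480, 480, 480, 480, 480, 480
Δ⁴: 2016, 2496, 2976, 3456, 3936, 4416, 4896, 5376, 5856
Δ³: 3318, 5334, 7830, 10806, 14262, 18198, 22614, 27510, 32886
Δ²: 2664, 5982, 11316, 19146, 29952, 44214, 62412, 85026, 112536
Δ: 1035, 3699, 9681, 20997, 40143, 70095, 114309, 176721, 261747
t: 153, 1188, 4887, 14568, 35565, 75708, 145803, 260112, 436833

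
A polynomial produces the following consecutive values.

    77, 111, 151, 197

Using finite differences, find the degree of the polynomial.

Δ: 34, 40, 46
Δ²: 6, 6
The second differences are constant, so the polynomial has degree 2.

2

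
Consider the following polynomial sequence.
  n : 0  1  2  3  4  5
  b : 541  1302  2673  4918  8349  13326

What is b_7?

29598

761, 1371, 2245, 3431, 4977
610, 874, 1186, 1546
264, 312, 360
48, 48
Fourth differences constant at 48.
360 + 48 = 408;  1546 + 408 = 1954;  4977 + 1954 = 6931;  13326 + 6931 = 20257
408 + 48 = 456;  1954 + 456 = 2410;  6931 + 2410 = 9341;  20257 + 9341 = 29598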